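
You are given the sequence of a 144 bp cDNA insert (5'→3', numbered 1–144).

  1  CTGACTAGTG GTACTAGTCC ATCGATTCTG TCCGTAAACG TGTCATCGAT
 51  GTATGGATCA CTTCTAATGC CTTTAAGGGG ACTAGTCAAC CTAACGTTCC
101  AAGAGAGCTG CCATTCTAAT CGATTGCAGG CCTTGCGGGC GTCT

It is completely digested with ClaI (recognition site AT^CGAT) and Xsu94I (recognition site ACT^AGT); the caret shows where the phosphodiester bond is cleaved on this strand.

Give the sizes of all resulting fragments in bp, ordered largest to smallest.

37, 37, 24, 24, 9, 7, 6 bp

ClaI sites (ATCGAT) start at positions 21, 45, 119.
ClaI cuts after base 2 of each site, so after positions 22, 46, 120.
Xsu94I sites (ACTAGT) start at positions 4, 13, 81.
Xsu94I cuts after base 3 of each site, so after positions 6, 15, 83.
Combined cut positions: 6, 15, 22, 46, 83, 120.
Linear molecule, 6 cuts → 7 fragments:
  1–6 → 6 bp
  7–15 → 9 bp
  16–22 → 7 bp
  23–46 → 24 bp
  47–83 → 37 bp
  84–120 → 37 bp
  121–144 → 24 bp
Sorted largest to smallest: 37, 37, 24, 24, 9, 7, 6 bp.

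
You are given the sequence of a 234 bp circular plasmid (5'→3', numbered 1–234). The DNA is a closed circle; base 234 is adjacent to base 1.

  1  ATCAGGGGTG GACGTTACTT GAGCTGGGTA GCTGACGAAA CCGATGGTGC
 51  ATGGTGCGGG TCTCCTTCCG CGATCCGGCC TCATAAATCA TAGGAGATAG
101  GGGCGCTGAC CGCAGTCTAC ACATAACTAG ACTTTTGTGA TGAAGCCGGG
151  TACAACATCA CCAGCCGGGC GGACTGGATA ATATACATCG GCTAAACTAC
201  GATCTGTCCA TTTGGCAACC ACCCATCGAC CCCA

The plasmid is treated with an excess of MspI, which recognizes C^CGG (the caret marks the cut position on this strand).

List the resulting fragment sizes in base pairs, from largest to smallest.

MspI sites (CCGG) start at positions 75, 146, 165.
MspI cuts after the first base of each site, so after positions 75, 146, 165.
Circular molecule, 3 cuts → 3 fragments:
  76–146 → 71 bp
  147–165 → 19 bp
  166–234 then 1–75 → 69 + 75 = 144 bp
Sorted largest to smallest: 144, 71, 19 bp.

144, 71, 19 bp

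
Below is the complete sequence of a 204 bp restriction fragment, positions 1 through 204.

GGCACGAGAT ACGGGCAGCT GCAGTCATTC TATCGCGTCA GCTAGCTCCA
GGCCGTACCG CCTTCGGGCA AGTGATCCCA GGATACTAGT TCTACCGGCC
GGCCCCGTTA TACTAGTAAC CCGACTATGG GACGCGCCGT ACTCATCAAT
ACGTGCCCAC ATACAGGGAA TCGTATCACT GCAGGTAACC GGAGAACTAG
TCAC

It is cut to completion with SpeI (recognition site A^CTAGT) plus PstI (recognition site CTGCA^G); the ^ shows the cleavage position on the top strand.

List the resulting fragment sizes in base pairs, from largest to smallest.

71, 62, 27, 23, 13, 8 bp

SpeI sites (ACTAGT) start at positions 85, 112, 196.
SpeI cuts after the first base of each site, so after positions 85, 112, 196.
PstI sites (CTGCAG) start at positions 19, 179.
PstI cuts after base 5 of each site (before the last base), so after positions 23, 183.
Combined cut positions: 23, 85, 112, 183, 196.
Linear molecule, 5 cuts → 6 fragments:
  1–23 → 23 bp
  24–85 → 62 bp
  86–112 → 27 bp
  113–183 → 71 bp
  184–196 → 13 bp
  197–204 → 8 bp
Sorted largest to smallest: 71, 62, 27, 23, 13, 8 bp.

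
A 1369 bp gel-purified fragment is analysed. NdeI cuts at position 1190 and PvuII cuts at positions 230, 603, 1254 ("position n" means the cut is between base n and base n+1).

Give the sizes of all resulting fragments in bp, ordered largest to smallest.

587, 373, 230, 115, 64 bp

Combined cut positions (sorted): 230, 603, 1190, 1254.
Linear molecule, 4 cuts → 5 fragments:
  230 − 0 = 230 bp
  603 − 230 = 373 bp
  1190 − 603 = 587 bp
  1254 − 1190 = 64 bp
  1369 − 1254 = 115 bp
Sorted largest to smallest: 587, 373, 230, 115, 64 bp.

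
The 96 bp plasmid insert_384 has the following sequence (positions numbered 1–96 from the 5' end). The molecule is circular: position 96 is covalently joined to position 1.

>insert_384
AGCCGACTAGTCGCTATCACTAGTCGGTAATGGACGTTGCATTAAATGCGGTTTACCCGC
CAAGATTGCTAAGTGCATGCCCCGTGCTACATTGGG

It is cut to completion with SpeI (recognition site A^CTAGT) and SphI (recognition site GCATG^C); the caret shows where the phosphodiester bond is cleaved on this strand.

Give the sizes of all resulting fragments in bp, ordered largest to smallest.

60, 23, 13 bp

SpeI sites (ACTAGT) start at positions 6, 19.
SpeI cuts after the first base of each site, so after positions 6, 19.
The SphI site (GCATGC) starts at position 75.
SphI cuts after base 5 of each site (before the last base), so after position 79.
Combined cut positions: 6, 19, 79.
Circular molecule, 3 cuts → 3 fragments:
  7–19 → 13 bp
  20–79 → 60 bp
  80–96 then 1–6 → 17 + 6 = 23 bp
Sorted largest to smallest: 60, 23, 13 bp.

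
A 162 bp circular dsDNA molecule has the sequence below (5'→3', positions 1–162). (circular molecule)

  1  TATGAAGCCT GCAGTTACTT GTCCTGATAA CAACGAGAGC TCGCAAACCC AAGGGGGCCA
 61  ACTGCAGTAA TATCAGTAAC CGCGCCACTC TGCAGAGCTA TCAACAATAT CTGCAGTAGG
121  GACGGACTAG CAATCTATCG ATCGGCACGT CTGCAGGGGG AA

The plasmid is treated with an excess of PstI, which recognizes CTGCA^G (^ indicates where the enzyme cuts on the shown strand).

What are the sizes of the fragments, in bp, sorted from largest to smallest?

53, 40, 28, 21, 20 bp

PstI sites (CTGCAG) start at positions 9, 62, 90, 111, 151.
PstI cuts after base 5 of each site (before the last base), so after positions 13, 66, 94, 115, 155.
Circular molecule, 5 cuts → 5 fragments:
  14–66 → 53 bp
  67–94 → 28 bp
  95–115 → 21 bp
  116–155 → 40 bp
  156–162 then 1–13 → 7 + 13 = 20 bp
Sorted largest to smallest: 53, 40, 28, 21, 20 bp.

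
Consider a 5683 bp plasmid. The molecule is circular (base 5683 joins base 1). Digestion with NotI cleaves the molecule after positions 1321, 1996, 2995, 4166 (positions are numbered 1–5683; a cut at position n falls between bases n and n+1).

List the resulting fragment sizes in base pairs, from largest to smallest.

2838, 1171, 999, 675 bp

Circular molecule, 4 cuts → 4 fragments:
  1996 − 1321 = 675 bp
  2995 − 1996 = 999 bp
  4166 − 2995 = 1171 bp
  wrap: 5683 − 4166 + 1321 = 2838 bp
Sorted largest to smallest: 2838, 1171, 999, 675 bp.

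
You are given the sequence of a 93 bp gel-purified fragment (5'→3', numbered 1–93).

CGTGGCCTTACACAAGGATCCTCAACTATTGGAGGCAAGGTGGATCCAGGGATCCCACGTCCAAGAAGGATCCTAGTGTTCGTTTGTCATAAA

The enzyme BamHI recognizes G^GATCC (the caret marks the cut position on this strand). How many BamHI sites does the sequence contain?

4

GGATCC occurs starting at positions 16, 42, 50, 68.
BamHI cuts at 4 sites.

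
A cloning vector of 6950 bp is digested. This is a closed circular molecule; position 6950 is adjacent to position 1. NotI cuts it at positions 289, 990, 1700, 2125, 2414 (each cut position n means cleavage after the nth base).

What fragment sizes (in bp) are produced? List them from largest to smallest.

Circular molecule, 5 cuts → 5 fragments:
  990 − 289 = 701 bp
  1700 − 990 = 710 bp
  2125 − 1700 = 425 bp
  2414 − 2125 = 289 bp
  wrap: 6950 − 2414 + 289 = 4825 bp
Sorted largest to smallest: 4825, 710, 701, 425, 289 bp.

4825, 710, 701, 425, 289 bp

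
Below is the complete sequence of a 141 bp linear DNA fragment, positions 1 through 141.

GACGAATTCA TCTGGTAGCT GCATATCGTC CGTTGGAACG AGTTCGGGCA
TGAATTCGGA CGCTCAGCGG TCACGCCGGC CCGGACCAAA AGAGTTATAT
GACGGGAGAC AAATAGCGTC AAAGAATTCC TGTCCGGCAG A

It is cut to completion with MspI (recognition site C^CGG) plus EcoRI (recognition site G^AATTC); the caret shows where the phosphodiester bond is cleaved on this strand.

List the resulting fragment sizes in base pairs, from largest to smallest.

MspI sites (CCGG) start at positions 76, 81, 134.
MspI cuts after the first base of each site, so after positions 76, 81, 134.
EcoRI sites (GAATTC) start at positions 4, 52, 124.
EcoRI cuts after the first base of each site, so after positions 4, 52, 124.
Combined cut positions: 4, 52, 76, 81, 124, 134.
Linear molecule, 6 cuts → 7 fragments:
  1–4 → 4 bp
  5–52 → 48 bp
  53–76 → 24 bp
  77–81 → 5 bp
  82–124 → 43 bp
  125–134 → 10 bp
  135–141 → 7 bp
Sorted largest to smallest: 48, 43, 24, 10, 7, 5, 4 bp.

48, 43, 24, 10, 7, 5, 4 bp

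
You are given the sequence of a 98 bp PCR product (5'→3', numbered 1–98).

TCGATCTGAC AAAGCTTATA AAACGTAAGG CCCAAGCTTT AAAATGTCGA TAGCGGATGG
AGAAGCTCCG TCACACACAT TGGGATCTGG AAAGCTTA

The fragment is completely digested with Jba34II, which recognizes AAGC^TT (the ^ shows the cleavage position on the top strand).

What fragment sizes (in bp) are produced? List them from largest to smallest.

58, 22, 15, 3 bp

Jba34II sites (AAGCTT) start at positions 12, 34, 92.
Jba34II cuts after base 4 of each site, so after positions 15, 37, 95.
Linear molecule, 3 cuts → 4 fragments:
  1–15 → 15 bp
  16–37 → 22 bp
  38–95 → 58 bp
  96–98 → 3 bp
Sorted largest to smallest: 58, 22, 15, 3 bp.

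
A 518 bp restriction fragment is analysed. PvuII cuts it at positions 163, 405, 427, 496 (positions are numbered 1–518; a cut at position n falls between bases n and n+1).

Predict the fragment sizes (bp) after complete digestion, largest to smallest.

Linear molecule, 4 cuts → 5 fragments:
  163 − 0 = 163 bp
  405 − 163 = 242 bp
  427 − 405 = 22 bp
  496 − 427 = 69 bp
  518 − 496 = 22 bp
Sorted largest to smallest: 242, 163, 69, 22, 22 bp.

242, 163, 69, 22, 22 bp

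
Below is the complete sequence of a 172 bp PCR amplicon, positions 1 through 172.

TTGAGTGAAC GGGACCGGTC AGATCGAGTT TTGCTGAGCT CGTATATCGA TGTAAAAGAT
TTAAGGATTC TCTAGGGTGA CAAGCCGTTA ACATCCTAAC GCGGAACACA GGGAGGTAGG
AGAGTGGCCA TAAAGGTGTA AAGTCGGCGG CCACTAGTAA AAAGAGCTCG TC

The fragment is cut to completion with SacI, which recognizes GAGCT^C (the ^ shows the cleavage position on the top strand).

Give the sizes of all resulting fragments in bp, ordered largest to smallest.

SacI sites (GAGCTC) start at positions 36, 164.
SacI cuts after base 5 of each site (before the last base), so after positions 40, 168.
Linear molecule, 2 cuts → 3 fragments:
  1–40 → 40 bp
  41–168 → 128 bp
  169–172 → 4 bp
Sorted largest to smallest: 128, 40, 4 bp.

128, 40, 4 bp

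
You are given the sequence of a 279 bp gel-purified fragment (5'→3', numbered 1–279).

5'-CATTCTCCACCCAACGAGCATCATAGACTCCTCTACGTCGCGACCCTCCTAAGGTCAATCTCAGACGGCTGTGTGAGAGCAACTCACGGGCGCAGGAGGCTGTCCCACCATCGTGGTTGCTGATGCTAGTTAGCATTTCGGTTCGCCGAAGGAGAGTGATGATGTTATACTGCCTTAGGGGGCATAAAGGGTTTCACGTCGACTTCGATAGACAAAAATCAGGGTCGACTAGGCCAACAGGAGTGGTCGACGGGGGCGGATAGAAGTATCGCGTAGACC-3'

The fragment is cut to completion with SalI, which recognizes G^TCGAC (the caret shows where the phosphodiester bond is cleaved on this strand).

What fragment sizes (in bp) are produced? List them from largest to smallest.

198, 33, 26, 22 bp

SalI sites (GTCGAC) start at positions 198, 224, 246.
SalI cuts after the first base of each site, so after positions 198, 224, 246.
Linear molecule, 3 cuts → 4 fragments:
  1–198 → 198 bp
  199–224 → 26 bp
  225–246 → 22 bp
  247–279 → 33 bp
Sorted largest to smallest: 198, 33, 26, 22 bp.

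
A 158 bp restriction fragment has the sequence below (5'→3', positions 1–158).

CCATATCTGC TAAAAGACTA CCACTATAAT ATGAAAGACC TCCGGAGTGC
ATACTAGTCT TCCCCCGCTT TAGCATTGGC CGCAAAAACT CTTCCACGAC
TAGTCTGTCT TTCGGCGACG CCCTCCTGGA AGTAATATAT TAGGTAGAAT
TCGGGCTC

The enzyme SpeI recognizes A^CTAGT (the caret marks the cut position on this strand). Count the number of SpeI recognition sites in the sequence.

ACTAGT occurs starting at positions 53, 99.
SpeI cuts at 2 sites.

2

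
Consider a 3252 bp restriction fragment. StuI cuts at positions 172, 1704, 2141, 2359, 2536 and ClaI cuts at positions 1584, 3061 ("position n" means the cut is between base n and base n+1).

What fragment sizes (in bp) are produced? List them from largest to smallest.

1412, 525, 437, 218, 191, 177, 172, 120 bp

Combined cut positions (sorted): 172, 1584, 1704, 2141, 2359, 2536, 3061.
Linear molecule, 7 cuts → 8 fragments:
  172 − 0 = 172 bp
  1584 − 172 = 1412 bp
  1704 − 1584 = 120 bp
  2141 − 1704 = 437 bp
  2359 − 2141 = 218 bp
  2536 − 2359 = 177 bp
  3061 − 2536 = 525 bp
  3252 − 3061 = 191 bp
Sorted largest to smallest: 1412, 525, 437, 218, 191, 177, 172, 120 bp.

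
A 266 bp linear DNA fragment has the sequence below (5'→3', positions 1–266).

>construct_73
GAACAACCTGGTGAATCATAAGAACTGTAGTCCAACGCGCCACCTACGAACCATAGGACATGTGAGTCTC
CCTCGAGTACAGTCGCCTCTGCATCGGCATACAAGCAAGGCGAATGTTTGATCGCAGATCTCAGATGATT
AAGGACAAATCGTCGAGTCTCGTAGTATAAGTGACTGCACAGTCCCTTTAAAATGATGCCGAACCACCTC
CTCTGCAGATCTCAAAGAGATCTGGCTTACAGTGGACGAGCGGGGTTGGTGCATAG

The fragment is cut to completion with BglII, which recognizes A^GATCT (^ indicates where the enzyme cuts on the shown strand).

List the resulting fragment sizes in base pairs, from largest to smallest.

126, 91, 38, 11 bp

BglII sites (AGATCT) start at positions 126, 217, 228.
BglII cuts after the first base of each site, so after positions 126, 217, 228.
Linear molecule, 3 cuts → 4 fragments:
  1–126 → 126 bp
  127–217 → 91 bp
  218–228 → 11 bp
  229–266 → 38 bp
Sorted largest to smallest: 126, 91, 38, 11 bp.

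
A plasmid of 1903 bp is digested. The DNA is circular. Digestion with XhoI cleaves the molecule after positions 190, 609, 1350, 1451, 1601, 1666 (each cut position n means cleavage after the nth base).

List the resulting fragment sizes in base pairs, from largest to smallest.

741, 427, 419, 150, 101, 65 bp

Circular molecule, 6 cuts → 6 fragments:
  609 − 190 = 419 bp
  1350 − 609 = 741 bp
  1451 − 1350 = 101 bp
  1601 − 1451 = 150 bp
  1666 − 1601 = 65 bp
  wrap: 1903 − 1666 + 190 = 427 bp
Sorted largest to smallest: 741, 427, 419, 150, 101, 65 bp.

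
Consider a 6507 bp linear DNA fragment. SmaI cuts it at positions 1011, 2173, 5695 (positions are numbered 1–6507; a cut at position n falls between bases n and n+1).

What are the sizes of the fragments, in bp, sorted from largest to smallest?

3522, 1162, 1011, 812 bp

Linear molecule, 3 cuts → 4 fragments:
  1011 − 0 = 1011 bp
  2173 − 1011 = 1162 bp
  5695 − 2173 = 3522 bp
  6507 − 5695 = 812 bp
Sorted largest to smallest: 3522, 1162, 1011, 812 bp.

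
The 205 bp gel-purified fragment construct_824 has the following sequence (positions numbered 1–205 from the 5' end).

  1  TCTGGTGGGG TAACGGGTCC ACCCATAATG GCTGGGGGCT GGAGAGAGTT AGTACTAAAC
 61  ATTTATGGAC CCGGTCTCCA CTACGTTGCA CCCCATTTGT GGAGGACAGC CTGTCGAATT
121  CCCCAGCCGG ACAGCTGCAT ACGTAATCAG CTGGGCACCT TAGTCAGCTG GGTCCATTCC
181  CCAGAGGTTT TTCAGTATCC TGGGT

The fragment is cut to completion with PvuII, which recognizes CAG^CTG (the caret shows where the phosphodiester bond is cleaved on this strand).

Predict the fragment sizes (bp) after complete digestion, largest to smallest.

134, 38, 17, 16 bp

PvuII sites (CAGCTG) start at positions 132, 148, 165.
PvuII cuts after base 3 of each site, so after positions 134, 150, 167.
Linear molecule, 3 cuts → 4 fragments:
  1–134 → 134 bp
  135–150 → 16 bp
  151–167 → 17 bp
  168–205 → 38 bp
Sorted largest to smallest: 134, 38, 17, 16 bp.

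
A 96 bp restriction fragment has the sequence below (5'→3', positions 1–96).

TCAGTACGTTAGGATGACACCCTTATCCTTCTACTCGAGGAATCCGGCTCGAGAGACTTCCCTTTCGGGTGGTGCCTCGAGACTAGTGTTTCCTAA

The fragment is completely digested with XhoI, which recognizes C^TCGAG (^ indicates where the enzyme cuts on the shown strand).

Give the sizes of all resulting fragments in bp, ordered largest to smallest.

XhoI sites (CTCGAG) start at positions 34, 48, 76.
XhoI cuts after the first base of each site, so after positions 34, 48, 76.
Linear molecule, 3 cuts → 4 fragments:
  1–34 → 34 bp
  35–48 → 14 bp
  49–76 → 28 bp
  77–96 → 20 bp
Sorted largest to smallest: 34, 28, 20, 14 bp.

34, 28, 20, 14 bp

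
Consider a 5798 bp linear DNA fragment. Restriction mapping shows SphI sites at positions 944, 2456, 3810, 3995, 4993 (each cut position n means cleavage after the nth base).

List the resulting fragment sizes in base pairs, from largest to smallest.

Linear molecule, 5 cuts → 6 fragments:
  944 − 0 = 944 bp
  2456 − 944 = 1512 bp
  3810 − 2456 = 1354 bp
  3995 − 3810 = 185 bp
  4993 − 3995 = 998 bp
  5798 − 4993 = 805 bp
Sorted largest to smallest: 1512, 1354, 998, 944, 805, 185 bp.

1512, 1354, 998, 944, 805, 185 bp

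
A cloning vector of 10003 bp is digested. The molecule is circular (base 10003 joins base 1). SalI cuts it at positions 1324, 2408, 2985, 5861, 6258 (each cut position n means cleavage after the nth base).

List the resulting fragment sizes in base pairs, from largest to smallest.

5069, 2876, 1084, 577, 397 bp

Circular molecule, 5 cuts → 5 fragments:
  2408 − 1324 = 1084 bp
  2985 − 2408 = 577 bp
  5861 − 2985 = 2876 bp
  6258 − 5861 = 397 bp
  wrap: 10003 − 6258 + 1324 = 5069 bp
Sorted largest to smallest: 5069, 2876, 1084, 577, 397 bp.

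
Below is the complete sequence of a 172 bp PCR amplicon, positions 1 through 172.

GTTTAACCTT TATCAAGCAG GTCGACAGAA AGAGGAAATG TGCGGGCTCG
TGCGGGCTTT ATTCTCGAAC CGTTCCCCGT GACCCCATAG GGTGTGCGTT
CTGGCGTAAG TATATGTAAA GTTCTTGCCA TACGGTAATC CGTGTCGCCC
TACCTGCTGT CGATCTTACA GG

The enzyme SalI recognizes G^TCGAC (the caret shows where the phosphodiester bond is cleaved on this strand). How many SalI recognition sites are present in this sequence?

GTCGAC occurs starting at position 21.
SalI cuts at 1 site.

1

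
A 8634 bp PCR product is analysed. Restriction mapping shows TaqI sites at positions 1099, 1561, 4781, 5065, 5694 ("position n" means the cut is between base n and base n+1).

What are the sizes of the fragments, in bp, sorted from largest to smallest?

Linear molecule, 5 cuts → 6 fragments:
  1099 − 0 = 1099 bp
  1561 − 1099 = 462 bp
  4781 − 1561 = 3220 bp
  5065 − 4781 = 284 bp
  5694 − 5065 = 629 bp
  8634 − 5694 = 2940 bp
Sorted largest to smallest: 3220, 2940, 1099, 629, 462, 284 bp.

3220, 2940, 1099, 629, 462, 284 bp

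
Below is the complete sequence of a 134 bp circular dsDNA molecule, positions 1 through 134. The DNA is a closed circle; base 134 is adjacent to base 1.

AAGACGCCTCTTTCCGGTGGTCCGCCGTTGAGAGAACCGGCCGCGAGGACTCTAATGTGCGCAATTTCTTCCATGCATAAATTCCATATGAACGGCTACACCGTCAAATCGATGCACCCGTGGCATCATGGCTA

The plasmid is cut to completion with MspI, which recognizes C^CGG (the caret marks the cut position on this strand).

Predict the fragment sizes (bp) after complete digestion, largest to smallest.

111, 23 bp

MspI sites (CCGG) start at positions 14, 37.
MspI cuts after the first base of each site, so after positions 14, 37.
Circular molecule, 2 cuts → 2 fragments:
  15–37 → 23 bp
  38–134 then 1–14 → 97 + 14 = 111 bp
Sorted largest to smallest: 111, 23 bp.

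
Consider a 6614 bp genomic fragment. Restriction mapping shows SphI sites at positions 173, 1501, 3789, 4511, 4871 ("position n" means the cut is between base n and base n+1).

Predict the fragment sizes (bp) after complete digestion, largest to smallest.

2288, 1743, 1328, 722, 360, 173 bp

Linear molecule, 5 cuts → 6 fragments:
  173 − 0 = 173 bp
  1501 − 173 = 1328 bp
  3789 − 1501 = 2288 bp
  4511 − 3789 = 722 bp
  4871 − 4511 = 360 bp
  6614 − 4871 = 1743 bp
Sorted largest to smallest: 2288, 1743, 1328, 722, 360, 173 bp.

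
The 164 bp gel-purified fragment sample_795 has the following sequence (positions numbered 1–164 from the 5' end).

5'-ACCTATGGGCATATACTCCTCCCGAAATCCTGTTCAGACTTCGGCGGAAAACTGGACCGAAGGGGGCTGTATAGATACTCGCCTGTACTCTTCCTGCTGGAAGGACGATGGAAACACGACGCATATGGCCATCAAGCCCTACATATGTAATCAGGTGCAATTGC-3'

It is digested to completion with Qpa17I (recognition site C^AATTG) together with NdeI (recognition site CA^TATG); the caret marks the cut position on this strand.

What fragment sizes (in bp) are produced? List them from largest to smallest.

The Qpa17I site (CAATTG) starts at position 158.
Qpa17I cuts after the first base of each site, so after position 158.
NdeI sites (CATATG) start at positions 122, 142.
NdeI cuts after base 2 of each site, so after positions 123, 143.
Combined cut positions: 123, 143, 158.
Linear molecule, 3 cuts → 4 fragments:
  1–123 → 123 bp
  124–143 → 20 bp
  144–158 → 15 bp
  159–164 → 6 bp
Sorted largest to smallest: 123, 20, 15, 6 bp.

123, 20, 15, 6 bp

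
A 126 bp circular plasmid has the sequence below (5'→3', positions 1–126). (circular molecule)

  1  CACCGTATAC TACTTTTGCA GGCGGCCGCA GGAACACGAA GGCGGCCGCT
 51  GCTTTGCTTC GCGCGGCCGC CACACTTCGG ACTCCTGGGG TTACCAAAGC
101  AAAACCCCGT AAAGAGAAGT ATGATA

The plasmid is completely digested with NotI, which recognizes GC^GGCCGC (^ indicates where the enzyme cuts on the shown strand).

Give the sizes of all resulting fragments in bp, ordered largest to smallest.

85, 21, 20 bp

NotI sites (GCGGCCGC) start at positions 22, 42, 63.
NotI cuts after base 2 of each site, so after positions 23, 43, 64.
Circular molecule, 3 cuts → 3 fragments:
  24–43 → 20 bp
  44–64 → 21 bp
  65–126 then 1–23 → 62 + 23 = 85 bp
Sorted largest to smallest: 85, 21, 20 bp.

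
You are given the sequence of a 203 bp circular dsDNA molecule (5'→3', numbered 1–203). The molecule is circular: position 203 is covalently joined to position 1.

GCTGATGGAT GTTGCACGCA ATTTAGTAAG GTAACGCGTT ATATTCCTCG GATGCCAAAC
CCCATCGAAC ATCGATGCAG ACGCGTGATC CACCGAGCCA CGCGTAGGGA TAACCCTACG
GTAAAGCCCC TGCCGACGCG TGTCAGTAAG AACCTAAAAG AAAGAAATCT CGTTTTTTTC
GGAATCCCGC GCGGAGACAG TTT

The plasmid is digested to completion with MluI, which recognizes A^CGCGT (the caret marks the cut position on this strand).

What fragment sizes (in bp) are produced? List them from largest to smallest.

MluI sites (ACGCGT) start at positions 34, 81, 100, 136.
MluI cuts after the first base of each site, so after positions 34, 81, 100, 136.
Circular molecule, 4 cuts → 4 fragments:
  35–81 → 47 bp
  82–100 → 19 bp
  101–136 → 36 bp
  137–203 then 1–34 → 67 + 34 = 101 bp
Sorted largest to smallest: 101, 47, 36, 19 bp.

101, 47, 36, 19 bp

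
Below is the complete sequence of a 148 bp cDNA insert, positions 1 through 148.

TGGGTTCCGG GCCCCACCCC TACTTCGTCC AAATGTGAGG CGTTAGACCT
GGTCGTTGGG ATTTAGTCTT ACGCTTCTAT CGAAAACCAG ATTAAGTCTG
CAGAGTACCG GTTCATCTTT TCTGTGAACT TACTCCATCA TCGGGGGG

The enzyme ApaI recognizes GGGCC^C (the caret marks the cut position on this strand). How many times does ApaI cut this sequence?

GGGCCC occurs starting at position 9.
ApaI cuts at 1 site.

1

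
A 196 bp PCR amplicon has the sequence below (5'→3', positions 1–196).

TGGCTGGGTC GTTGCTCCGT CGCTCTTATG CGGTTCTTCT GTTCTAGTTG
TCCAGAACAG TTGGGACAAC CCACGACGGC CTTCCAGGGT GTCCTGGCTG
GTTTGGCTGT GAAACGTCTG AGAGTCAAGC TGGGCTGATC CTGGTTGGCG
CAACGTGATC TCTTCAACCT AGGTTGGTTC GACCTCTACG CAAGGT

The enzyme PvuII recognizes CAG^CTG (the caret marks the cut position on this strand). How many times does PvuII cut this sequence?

No occurrence of CAGCTG is present in the sequence.
PvuII does not cut: 0 sites.

0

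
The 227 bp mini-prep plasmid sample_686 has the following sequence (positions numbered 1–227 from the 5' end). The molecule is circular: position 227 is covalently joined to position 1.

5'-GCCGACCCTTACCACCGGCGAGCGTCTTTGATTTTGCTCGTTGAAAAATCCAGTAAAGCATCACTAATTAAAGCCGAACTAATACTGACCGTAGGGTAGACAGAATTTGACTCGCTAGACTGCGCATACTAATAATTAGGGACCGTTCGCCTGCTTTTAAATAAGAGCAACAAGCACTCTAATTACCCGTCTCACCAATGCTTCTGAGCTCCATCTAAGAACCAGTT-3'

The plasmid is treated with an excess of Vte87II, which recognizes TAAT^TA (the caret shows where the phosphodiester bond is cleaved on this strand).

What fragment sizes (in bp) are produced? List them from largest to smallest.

112, 68, 47 bp

Vte87II sites (TAATTA) start at positions 65, 133, 180.
Vte87II cuts after base 4 of each site, so after positions 68, 136, 183.
Circular molecule, 3 cuts → 3 fragments:
  69–136 → 68 bp
  137–183 → 47 bp
  184–227 then 1–68 → 44 + 68 = 112 bp
Sorted largest to smallest: 112, 68, 47 bp.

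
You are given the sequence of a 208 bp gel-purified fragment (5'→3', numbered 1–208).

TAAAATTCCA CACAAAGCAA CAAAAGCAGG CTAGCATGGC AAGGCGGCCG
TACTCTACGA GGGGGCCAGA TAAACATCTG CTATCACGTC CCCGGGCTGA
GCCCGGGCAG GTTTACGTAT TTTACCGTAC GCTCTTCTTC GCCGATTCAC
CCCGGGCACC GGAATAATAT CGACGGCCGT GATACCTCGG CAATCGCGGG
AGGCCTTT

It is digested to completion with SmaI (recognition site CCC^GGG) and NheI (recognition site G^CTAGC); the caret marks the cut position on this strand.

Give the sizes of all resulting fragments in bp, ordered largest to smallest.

63, 55, 49, 30, 11 bp

SmaI sites (CCCGGG) start at positions 91, 102, 151.
SmaI cuts after base 3 of each site, so after positions 93, 104, 153.
The NheI site (GCTAGC) starts at position 30.
NheI cuts after the first base of each site, so after position 30.
Combined cut positions: 30, 93, 104, 153.
Linear molecule, 4 cuts → 5 fragments:
  1–30 → 30 bp
  31–93 → 63 bp
  94–104 → 11 bp
  105–153 → 49 bp
  154–208 → 55 bp
Sorted largest to smallest: 63, 55, 49, 30, 11 bp.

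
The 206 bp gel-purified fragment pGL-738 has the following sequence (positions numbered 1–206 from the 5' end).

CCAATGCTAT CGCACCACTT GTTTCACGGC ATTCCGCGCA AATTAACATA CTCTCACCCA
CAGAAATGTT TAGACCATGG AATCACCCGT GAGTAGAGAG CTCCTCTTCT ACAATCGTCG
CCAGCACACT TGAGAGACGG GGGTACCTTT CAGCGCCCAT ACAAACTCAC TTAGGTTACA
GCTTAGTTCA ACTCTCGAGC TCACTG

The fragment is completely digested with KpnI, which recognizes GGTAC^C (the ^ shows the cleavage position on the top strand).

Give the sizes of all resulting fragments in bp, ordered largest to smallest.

The KpnI site (GGTACC) starts at position 142.
KpnI cuts after base 5 of each site (before the last base), so after position 146.
Linear molecule, 1 cut → 2 fragments:
  1–146 → 146 bp
  147–206 → 60 bp
Sorted largest to smallest: 146, 60 bp.

146, 60 bp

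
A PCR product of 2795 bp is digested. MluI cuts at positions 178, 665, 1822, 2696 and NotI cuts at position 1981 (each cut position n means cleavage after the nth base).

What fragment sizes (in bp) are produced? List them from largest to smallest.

1157, 715, 487, 178, 159, 99 bp

Combined cut positions (sorted): 178, 665, 1822, 1981, 2696.
Linear molecule, 5 cuts → 6 fragments:
  178 − 0 = 178 bp
  665 − 178 = 487 bp
  1822 − 665 = 1157 bp
  1981 − 1822 = 159 bp
  2696 − 1981 = 715 bp
  2795 − 2696 = 99 bp
Sorted largest to smallest: 1157, 715, 487, 178, 159, 99 bp.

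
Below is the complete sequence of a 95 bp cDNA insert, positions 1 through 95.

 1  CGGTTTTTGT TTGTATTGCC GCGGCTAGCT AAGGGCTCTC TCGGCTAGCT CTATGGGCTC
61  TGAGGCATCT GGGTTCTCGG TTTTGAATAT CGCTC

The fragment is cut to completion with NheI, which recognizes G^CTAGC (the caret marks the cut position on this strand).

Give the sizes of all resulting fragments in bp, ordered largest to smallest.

NheI sites (GCTAGC) start at positions 24, 44.
NheI cuts after the first base of each site, so after positions 24, 44.
Linear molecule, 2 cuts → 3 fragments:
  1–24 → 24 bp
  25–44 → 20 bp
  45–95 → 51 bp
Sorted largest to smallest: 51, 24, 20 bp.

51, 24, 20 bp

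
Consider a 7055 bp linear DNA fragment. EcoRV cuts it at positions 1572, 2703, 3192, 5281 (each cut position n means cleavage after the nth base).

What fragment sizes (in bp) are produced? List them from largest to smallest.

Linear molecule, 4 cuts → 5 fragments:
  1572 − 0 = 1572 bp
  2703 − 1572 = 1131 bp
  3192 − 2703 = 489 bp
  5281 − 3192 = 2089 bp
  7055 − 5281 = 1774 bp
Sorted largest to smallest: 2089, 1774, 1572, 1131, 489 bp.

2089, 1774, 1572, 1131, 489 bp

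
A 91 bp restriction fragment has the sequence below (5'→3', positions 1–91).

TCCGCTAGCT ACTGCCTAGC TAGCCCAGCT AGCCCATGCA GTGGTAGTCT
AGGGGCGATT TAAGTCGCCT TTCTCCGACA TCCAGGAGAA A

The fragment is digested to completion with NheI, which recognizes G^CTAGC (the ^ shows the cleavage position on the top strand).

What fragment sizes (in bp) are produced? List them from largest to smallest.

NheI sites (GCTAGC) start at positions 4, 19, 28.
NheI cuts after the first base of each site, so after positions 4, 19, 28.
Linear molecule, 3 cuts → 4 fragments:
  1–4 → 4 bp
  5–19 → 15 bp
  20–28 → 9 bp
  29–91 → 63 bp
Sorted largest to smallest: 63, 15, 9, 4 bp.

63, 15, 9, 4 bp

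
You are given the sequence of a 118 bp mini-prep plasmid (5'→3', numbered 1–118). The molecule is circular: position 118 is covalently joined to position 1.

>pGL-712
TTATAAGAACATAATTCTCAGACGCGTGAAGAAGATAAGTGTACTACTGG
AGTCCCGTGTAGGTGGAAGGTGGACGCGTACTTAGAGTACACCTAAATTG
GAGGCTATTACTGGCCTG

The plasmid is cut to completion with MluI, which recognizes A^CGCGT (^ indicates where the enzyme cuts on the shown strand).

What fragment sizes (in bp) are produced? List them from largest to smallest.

MluI sites (ACGCGT) start at positions 22, 74.
MluI cuts after the first base of each site, so after positions 22, 74.
Circular molecule, 2 cuts → 2 fragments:
  23–74 → 52 bp
  75–118 then 1–22 → 44 + 22 = 66 bp
Sorted largest to smallest: 66, 52 bp.

66, 52 bp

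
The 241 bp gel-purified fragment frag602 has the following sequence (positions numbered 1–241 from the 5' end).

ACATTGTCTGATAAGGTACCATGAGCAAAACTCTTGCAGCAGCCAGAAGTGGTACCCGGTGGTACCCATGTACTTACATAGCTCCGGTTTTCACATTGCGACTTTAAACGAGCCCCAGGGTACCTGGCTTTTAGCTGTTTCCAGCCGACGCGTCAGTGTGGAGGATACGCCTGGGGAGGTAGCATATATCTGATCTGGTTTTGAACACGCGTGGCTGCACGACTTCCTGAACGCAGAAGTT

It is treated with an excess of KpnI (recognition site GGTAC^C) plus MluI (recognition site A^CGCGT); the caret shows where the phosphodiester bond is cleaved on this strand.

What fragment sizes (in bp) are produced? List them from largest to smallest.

59, 58, 36, 34, 25, 19, 10 bp

KpnI sites (GGTACC) start at positions 15, 51, 61, 119.
KpnI cuts after base 5 of each site (before the last base), so after positions 19, 55, 65, 123.
MluI sites (ACGCGT) start at positions 148, 207.
MluI cuts after the first base of each site, so after positions 148, 207.
Combined cut positions: 19, 55, 65, 123, 148, 207.
Linear molecule, 6 cuts → 7 fragments:
  1–19 → 19 bp
  20–55 → 36 bp
  56–65 → 10 bp
  66–123 → 58 bp
  124–148 → 25 bp
  149–207 → 59 bp
  208–241 → 34 bp
Sorted largest to smallest: 59, 58, 36, 34, 25, 19, 10 bp.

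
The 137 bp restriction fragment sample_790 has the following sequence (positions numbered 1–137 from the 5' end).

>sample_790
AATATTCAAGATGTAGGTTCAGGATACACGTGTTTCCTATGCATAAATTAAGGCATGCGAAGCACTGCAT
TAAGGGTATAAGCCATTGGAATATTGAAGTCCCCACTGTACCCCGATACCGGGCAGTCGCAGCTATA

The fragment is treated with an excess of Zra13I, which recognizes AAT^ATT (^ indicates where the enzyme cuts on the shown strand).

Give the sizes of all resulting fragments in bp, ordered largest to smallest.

Zra13I sites (AATATT) start at positions 1, 90.
Zra13I cuts after base 3 of each site, so after positions 3, 92.
Linear molecule, 2 cuts → 3 fragments:
  1–3 → 3 bp
  4–92 → 89 bp
  93–137 → 45 bp
Sorted largest to smallest: 89, 45, 3 bp.

89, 45, 3 bp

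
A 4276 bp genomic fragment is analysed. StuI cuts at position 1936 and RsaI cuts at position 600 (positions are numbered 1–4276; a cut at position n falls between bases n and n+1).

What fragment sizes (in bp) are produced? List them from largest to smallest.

2340, 1336, 600 bp

Combined cut positions (sorted): 600, 1936.
Linear molecule, 2 cuts → 3 fragments:
  600 − 0 = 600 bp
  1936 − 600 = 1336 bp
  4276 − 1936 = 2340 bp
Sorted largest to smallest: 2340, 1336, 600 bp.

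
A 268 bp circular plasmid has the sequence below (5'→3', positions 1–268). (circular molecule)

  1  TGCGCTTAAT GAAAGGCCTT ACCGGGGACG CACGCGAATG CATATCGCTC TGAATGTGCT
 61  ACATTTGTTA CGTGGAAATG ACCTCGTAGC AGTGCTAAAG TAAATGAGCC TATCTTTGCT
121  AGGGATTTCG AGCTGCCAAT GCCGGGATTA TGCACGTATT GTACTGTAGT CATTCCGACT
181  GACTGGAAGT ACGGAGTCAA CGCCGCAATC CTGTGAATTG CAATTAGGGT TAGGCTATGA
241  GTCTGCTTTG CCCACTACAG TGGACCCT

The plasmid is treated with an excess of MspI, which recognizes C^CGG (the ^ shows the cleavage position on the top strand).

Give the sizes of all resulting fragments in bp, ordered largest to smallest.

148, 120 bp

MspI sites (CCGG) start at positions 22, 142.
MspI cuts after the first base of each site, so after positions 22, 142.
Circular molecule, 2 cuts → 2 fragments:
  23–142 → 120 bp
  143–268 then 1–22 → 126 + 22 = 148 bp
Sorted largest to smallest: 148, 120 bp.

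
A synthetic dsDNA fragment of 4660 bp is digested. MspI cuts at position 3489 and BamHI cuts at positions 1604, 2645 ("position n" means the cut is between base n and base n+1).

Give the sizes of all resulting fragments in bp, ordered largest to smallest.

Combined cut positions (sorted): 1604, 2645, 3489.
Linear molecule, 3 cuts → 4 fragments:
  1604 − 0 = 1604 bp
  2645 − 1604 = 1041 bp
  3489 − 2645 = 844 bp
  4660 − 3489 = 1171 bp
Sorted largest to smallest: 1604, 1171, 1041, 844 bp.

1604, 1171, 1041, 844 bp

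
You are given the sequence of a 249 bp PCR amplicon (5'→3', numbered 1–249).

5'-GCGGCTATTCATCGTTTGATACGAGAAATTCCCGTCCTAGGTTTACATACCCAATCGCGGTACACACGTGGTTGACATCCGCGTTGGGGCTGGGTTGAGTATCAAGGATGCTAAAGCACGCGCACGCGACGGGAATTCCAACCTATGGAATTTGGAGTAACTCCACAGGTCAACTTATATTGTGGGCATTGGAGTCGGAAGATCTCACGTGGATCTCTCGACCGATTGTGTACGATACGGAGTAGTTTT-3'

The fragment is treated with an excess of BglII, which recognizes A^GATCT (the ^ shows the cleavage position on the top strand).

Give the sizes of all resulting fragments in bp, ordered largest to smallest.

The BglII site (AGATCT) starts at position 200.
BglII cuts after the first base of each site, so after position 200.
Linear molecule, 1 cut → 2 fragments:
  1–200 → 200 bp
  201–249 → 49 bp
Sorted largest to smallest: 200, 49 bp.

200, 49 bp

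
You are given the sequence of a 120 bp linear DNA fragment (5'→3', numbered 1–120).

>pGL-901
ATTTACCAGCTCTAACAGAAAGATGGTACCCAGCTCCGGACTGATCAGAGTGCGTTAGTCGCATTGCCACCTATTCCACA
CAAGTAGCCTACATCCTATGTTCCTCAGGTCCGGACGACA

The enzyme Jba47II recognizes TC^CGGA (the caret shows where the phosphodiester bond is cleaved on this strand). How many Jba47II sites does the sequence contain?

TCCGGA occurs starting at positions 35, 110.
Jba47II cuts at 2 sites.

2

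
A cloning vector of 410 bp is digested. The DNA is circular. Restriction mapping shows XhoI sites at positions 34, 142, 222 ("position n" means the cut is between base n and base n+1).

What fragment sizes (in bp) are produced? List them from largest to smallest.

222, 108, 80 bp

Circular molecule, 3 cuts → 3 fragments:
  142 − 34 = 108 bp
  222 − 142 = 80 bp
  wrap: 410 − 222 + 34 = 222 bp
Sorted largest to smallest: 222, 108, 80 bp.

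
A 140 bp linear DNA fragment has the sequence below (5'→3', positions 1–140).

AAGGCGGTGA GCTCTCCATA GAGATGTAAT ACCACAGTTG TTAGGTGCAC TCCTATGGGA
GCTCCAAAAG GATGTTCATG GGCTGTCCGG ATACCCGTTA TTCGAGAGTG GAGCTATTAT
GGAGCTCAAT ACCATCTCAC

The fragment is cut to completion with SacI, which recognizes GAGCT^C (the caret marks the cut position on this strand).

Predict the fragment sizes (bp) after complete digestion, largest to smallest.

63, 50, 14, 13 bp

SacI sites (GAGCTC) start at positions 9, 59, 122.
SacI cuts after base 5 of each site (before the last base), so after positions 13, 63, 126.
Linear molecule, 3 cuts → 4 fragments:
  1–13 → 13 bp
  14–63 → 50 bp
  64–126 → 63 bp
  127–140 → 14 bp
Sorted largest to smallest: 63, 50, 14, 13 bp.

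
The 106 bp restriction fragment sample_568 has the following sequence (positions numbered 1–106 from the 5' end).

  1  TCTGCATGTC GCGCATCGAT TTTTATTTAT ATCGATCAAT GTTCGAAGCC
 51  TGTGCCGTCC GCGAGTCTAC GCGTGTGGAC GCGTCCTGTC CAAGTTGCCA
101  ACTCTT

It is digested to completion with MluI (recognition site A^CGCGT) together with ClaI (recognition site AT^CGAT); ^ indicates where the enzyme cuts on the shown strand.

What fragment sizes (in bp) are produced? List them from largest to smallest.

MluI sites (ACGCGT) start at positions 69, 79.
MluI cuts after the first base of each site, so after positions 69, 79.
ClaI sites (ATCGAT) start at positions 15, 31.
ClaI cuts after base 2 of each site, so after positions 16, 32.
Combined cut positions: 16, 32, 69, 79.
Linear molecule, 4 cuts → 5 fragments:
  1–16 → 16 bp
  17–32 → 16 bp
  33–69 → 37 bp
  70–79 → 10 bp
  80–106 → 27 bp
Sorted largest to smallest: 37, 27, 16, 16, 10 bp.

37, 27, 16, 16, 10 bp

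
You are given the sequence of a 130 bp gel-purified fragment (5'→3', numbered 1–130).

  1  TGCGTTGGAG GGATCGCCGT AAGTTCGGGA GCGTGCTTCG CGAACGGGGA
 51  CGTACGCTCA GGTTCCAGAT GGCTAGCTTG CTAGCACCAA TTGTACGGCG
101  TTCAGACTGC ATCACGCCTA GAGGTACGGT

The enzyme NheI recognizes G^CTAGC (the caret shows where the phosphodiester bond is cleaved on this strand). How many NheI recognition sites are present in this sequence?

GCTAGC occurs starting at positions 72, 80.
NheI cuts at 2 sites.

2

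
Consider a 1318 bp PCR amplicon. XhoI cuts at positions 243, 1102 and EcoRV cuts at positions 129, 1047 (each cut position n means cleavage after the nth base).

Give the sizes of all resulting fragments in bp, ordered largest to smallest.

804, 216, 129, 114, 55 bp

Combined cut positions (sorted): 129, 243, 1047, 1102.
Linear molecule, 4 cuts → 5 fragments:
  129 − 0 = 129 bp
  243 − 129 = 114 bp
  1047 − 243 = 804 bp
  1102 − 1047 = 55 bp
  1318 − 1102 = 216 bp
Sorted largest to smallest: 804, 216, 129, 114, 55 bp.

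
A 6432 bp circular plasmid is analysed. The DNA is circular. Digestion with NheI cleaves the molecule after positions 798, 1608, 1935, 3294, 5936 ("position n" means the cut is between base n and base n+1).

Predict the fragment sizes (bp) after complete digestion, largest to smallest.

2642, 1359, 1294, 810, 327 bp

Circular molecule, 5 cuts → 5 fragments:
  1608 − 798 = 810 bp
  1935 − 1608 = 327 bp
  3294 − 1935 = 1359 bp
  5936 − 3294 = 2642 bp
  wrap: 6432 − 5936 + 798 = 1294 bp
Sorted largest to smallest: 2642, 1359, 1294, 810, 327 bp.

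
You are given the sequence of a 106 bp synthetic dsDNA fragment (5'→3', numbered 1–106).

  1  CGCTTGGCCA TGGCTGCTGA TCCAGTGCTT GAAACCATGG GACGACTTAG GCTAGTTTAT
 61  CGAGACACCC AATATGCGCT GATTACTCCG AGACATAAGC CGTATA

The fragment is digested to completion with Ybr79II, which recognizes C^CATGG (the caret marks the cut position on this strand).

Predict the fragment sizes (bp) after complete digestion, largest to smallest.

Ybr79II sites (CCATGG) start at positions 8, 35.
Ybr79II cuts after the first base of each site, so after positions 8, 35.
Linear molecule, 2 cuts → 3 fragments:
  1–8 → 8 bp
  9–35 → 27 bp
  36–106 → 71 bp
Sorted largest to smallest: 71, 27, 8 bp.

71, 27, 8 bp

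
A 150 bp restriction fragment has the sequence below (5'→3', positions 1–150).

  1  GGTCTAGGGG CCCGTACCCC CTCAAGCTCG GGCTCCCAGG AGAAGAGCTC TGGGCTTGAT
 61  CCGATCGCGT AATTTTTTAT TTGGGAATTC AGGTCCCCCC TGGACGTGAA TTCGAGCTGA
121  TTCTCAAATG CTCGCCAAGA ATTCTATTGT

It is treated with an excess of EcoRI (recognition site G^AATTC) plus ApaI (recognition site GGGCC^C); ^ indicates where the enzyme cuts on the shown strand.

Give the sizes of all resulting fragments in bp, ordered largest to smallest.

EcoRI sites (GAATTC) start at positions 85, 108, 139.
EcoRI cuts after the first base of each site, so after positions 85, 108, 139.
The ApaI site (GGGCCC) starts at position 8.
ApaI cuts after base 5 of each site (before the last base), so after position 12.
Combined cut positions: 12, 85, 108, 139.
Linear molecule, 4 cuts → 5 fragments:
  1–12 → 12 bp
  13–85 → 73 bp
  86–108 → 23 bp
  109–139 → 31 bp
  140–150 → 11 bp
Sorted largest to smallest: 73, 31, 23, 12, 11 bp.

73, 31, 23, 12, 11 bp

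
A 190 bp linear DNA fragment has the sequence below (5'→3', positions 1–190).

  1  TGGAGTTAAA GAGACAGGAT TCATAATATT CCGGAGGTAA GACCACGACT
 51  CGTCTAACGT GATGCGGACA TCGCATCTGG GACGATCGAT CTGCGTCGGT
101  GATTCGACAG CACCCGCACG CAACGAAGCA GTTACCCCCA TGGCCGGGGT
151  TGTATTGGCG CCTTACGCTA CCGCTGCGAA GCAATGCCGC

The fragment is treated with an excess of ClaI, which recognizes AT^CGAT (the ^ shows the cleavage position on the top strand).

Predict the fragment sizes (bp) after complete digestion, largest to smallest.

The ClaI site (ATCGAT) starts at position 85.
ClaI cuts after base 2 of each site, so after position 86.
Linear molecule, 1 cut → 2 fragments:
  1–86 → 86 bp
  87–190 → 104 bp
Sorted largest to smallest: 104, 86 bp.

104, 86 bp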